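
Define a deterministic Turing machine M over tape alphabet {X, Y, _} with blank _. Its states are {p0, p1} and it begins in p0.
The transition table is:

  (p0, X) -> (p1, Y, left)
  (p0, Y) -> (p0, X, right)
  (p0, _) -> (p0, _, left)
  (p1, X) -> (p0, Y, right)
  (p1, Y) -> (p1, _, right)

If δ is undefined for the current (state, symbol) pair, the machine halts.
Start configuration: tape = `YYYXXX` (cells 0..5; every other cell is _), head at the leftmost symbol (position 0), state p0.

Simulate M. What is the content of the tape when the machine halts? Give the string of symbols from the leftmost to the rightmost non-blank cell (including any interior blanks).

p0 | [Y]YYXXX_   read Y → write X, move right, go to p0
p0 | X[Y]YXXX_   read Y → write X, move right, go to p0
p0 | XX[Y]XXX_   read Y → write X, move right, go to p0
p0 | XXX[X]XX_   read X → write Y, move left, go to p1
p1 | XX[X]YXX_   read X → write Y, move right, go to p0
p0 | XXY[Y]XX_   read Y → write X, move right, go to p0
p0 | XXYX[X]X_   read X → write Y, move left, go to p1
p1 | XXY[X]YX_   read X → write Y, move right, go to p0
p0 | XXYY[Y]X_   read Y → write X, move right, go to p0
p0 | XXYYX[X]_   read X → write Y, move left, go to p1
p1 | XXYY[X]Y_   read X → write Y, move right, go to p0
p0 | XXYYY[Y]_   read Y → write X, move right, go to p0
p0 | XXYYYX[_]   read _ → write _, move left, go to p0
p0 | XXYYY[X]_   read X → write Y, move left, go to p1
p1 | XXYY[Y]Y_   read Y → write _, move right, go to p1
p1 | XXYY_[Y]_   read Y → write _, move right, go to p1
p1 | XXYY__[_]
The non-blank tape span at halt is XXYY.

XXYY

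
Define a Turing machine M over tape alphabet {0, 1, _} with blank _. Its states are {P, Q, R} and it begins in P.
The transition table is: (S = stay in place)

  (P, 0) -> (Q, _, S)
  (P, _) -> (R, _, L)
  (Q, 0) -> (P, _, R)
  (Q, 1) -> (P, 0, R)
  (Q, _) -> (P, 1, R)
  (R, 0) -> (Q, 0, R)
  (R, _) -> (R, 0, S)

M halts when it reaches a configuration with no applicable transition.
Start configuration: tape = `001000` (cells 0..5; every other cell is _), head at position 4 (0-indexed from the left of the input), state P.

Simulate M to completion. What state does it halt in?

state=P head=4 tape=0010[0]0_   (P,0)→(Q,_,S)
state=Q head=4 tape=0010[_]0_   (Q,_)→(P,1,R)
state=P head=5 tape=00101[0]_   (P,0)→(Q,_,S)
state=Q head=5 tape=00101[_]_   (Q,_)→(P,1,R)
state=P head=6 tape=001011[_]   (P,_)→(R,_,L)
state=R head=5 tape=00101[1]_
No transition is defined for (R, 1); M halts in state R.

R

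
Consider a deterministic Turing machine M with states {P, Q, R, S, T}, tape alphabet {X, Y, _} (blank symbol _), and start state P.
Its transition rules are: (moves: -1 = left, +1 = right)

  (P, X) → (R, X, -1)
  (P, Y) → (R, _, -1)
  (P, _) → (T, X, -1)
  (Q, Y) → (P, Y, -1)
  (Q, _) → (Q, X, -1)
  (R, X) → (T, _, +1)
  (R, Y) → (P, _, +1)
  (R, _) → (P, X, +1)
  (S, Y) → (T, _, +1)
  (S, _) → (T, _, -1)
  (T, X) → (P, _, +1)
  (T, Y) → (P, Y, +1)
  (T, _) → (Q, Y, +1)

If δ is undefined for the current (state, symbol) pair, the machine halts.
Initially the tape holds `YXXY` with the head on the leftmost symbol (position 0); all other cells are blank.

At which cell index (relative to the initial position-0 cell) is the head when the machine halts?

4

state=P head=0 tape=_[Y]XXY_   (P,Y)→(R,_,-1)
state=R head=-1 tape=[_]_XXY_   (R,_)→(P,X,+1)
state=P head=0 tape=X[_]XXY_   (P,_)→(T,X,-1)
state=T head=-1 tape=[X]XXXY_   (T,X)→(P,_,+1)
state=P head=0 tape=_[X]XXY_   (P,X)→(R,X,-1)
state=R head=-1 tape=[_]XXXY_   (R,_)→(P,X,+1)
state=P head=0 tape=X[X]XXY_   (P,X)→(R,X,-1)
state=R head=-1 tape=[X]XXXY_   (R,X)→(T,_,+1)
state=T head=0 tape=_[X]XXY_   (T,X)→(P,_,+1)
state=P head=1 tape=__[X]XY_   (P,X)→(R,X,-1)
state=R head=0 tape=_[_]XXY_   (R,_)→(P,X,+1)
state=P head=1 tape=_X[X]XY_   (P,X)→(R,X,-1)
state=R head=0 tape=_[X]XXY_   (R,X)→(T,_,+1)
state=T head=1 tape=__[X]XY_   (T,X)→(P,_,+1)
state=P head=2 tape=___[X]Y_   (P,X)→(R,X,-1)
state=R head=1 tape=__[_]XY_   (R,_)→(P,X,+1)
state=P head=2 tape=__X[X]Y_   (P,X)→(R,X,-1)
state=R head=1 tape=__[X]XY_   (R,X)→(T,_,+1)
state=T head=2 tape=___[X]Y_   (T,X)→(P,_,+1)
state=P head=3 tape=____[Y]_   (P,Y)→(R,_,-1)
state=R head=2 tape=___[_]__   (R,_)→(P,X,+1)
state=P head=3 tape=___X[_]_   (P,_)→(T,X,-1)
state=T head=2 tape=___[X]X_   (T,X)→(P,_,+1)
state=P head=3 tape=____[X]_   (P,X)→(R,X,-1)
state=R head=2 tape=___[_]X_   (R,_)→(P,X,+1)
state=P head=3 tape=___X[X]_   (P,X)→(R,X,-1)
state=R head=2 tape=___[X]X_   (R,X)→(T,_,+1)
state=T head=3 tape=____[X]_   (T,X)→(P,_,+1)
state=P head=4 tape=_____[_]   (P,_)→(T,X,-1)
state=T head=3 tape=____[_]X   (T,_)→(Q,Y,+1)
state=Q head=4 tape=____Y[X]
At halt the head is at cell 4.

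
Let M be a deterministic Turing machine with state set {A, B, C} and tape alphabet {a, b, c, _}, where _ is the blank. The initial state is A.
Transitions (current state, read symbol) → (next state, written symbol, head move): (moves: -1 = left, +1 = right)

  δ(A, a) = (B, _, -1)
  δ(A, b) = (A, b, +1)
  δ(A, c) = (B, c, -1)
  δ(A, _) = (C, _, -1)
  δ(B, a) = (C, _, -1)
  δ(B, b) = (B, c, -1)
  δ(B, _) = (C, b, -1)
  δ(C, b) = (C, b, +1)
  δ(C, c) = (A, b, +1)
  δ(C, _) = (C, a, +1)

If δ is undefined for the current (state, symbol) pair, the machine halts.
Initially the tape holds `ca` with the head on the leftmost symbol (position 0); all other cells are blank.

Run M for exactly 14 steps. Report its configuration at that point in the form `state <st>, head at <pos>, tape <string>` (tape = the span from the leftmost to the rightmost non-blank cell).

state B, head at -2, tape aacc

state=A head=0 tape=___[c]a   (A,c)→(B,c,-1)
state=B head=-1 tape=__[_]ca   (B,_)→(C,b,-1)
state=C head=-2 tape=_[_]bca   (C,_)→(C,a,+1)
state=C head=-1 tape=_a[b]ca   (C,b)→(C,b,+1)
state=C head=0 tape=_ab[c]a   (C,c)→(A,b,+1)
state=A head=1 tape=_abb[a]   (A,a)→(B,_,-1)
state=B head=0 tape=_ab[b]_   (B,b)→(B,c,-1)
state=B head=-1 tape=_a[b]c_   (B,b)→(B,c,-1)
state=B head=-2 tape=_[a]cc_   (B,a)→(C,_,-1)
state=C head=-3 tape=[_]_cc_   (C,_)→(C,a,+1)
state=C head=-2 tape=a[_]cc_   (C,_)→(C,a,+1)
state=C head=-1 tape=aa[c]c_   (C,c)→(A,b,+1)
state=A head=0 tape=aab[c]_   (A,c)→(B,c,-1)
state=B head=-1 tape=aa[b]c_   (B,b)→(B,c,-1)
state=B head=-2 tape=a[a]cc_
After 14 steps: state B, head at -2, tape aacc.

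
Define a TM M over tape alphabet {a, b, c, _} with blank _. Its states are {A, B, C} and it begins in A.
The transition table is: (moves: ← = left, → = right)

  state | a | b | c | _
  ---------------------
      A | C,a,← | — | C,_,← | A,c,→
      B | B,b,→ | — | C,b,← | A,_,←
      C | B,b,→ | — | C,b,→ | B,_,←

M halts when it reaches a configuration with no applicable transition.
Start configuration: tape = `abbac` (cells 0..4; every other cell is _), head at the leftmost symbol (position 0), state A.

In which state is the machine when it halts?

state=A head=0 tape=___[a]bbac   (A,a)→(C,a,←)
state=C head=-1 tape=__[_]abbac   (C,_)→(B,_,←)
state=B head=-2 tape=_[_]_abbac   (B,_)→(A,_,←)
state=A head=-3 tape=[_]__abbac   (A,_)→(A,c,→)
state=A head=-2 tape=c[_]_abbac   (A,_)→(A,c,→)
state=A head=-1 tape=cc[_]abbac   (A,_)→(A,c,→)
state=A head=0 tape=ccc[a]bbac   (A,a)→(C,a,←)
state=C head=-1 tape=cc[c]abbac   (C,c)→(C,b,→)
state=C head=0 tape=ccb[a]bbac   (C,a)→(B,b,→)
state=B head=1 tape=ccbb[b]bac
No transition is defined for (B, b); M halts in state B.

B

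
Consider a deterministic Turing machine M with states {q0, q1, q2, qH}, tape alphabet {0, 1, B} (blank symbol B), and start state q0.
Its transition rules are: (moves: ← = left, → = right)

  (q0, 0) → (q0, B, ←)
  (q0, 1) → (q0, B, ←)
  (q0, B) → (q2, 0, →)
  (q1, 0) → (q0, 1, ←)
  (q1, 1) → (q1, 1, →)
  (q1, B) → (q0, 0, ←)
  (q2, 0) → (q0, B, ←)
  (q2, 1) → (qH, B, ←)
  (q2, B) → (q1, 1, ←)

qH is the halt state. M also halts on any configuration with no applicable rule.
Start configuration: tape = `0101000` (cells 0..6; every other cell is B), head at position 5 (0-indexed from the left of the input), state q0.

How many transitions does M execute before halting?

11

q0 | BB01010[0]0   read 0 → write B, move ←, go to q0
q0 | BB0101[0]B0   read 0 → write B, move ←, go to q0
q0 | BB010[1]BB0   read 1 → write B, move ←, go to q0
q0 | BB01[0]BBB0   read 0 → write B, move ←, go to q0
q0 | BB0[1]BBBB0   read 1 → write B, move ←, go to q0
q0 | BB[0]BBBBB0   read 0 → write B, move ←, go to q0
q0 | B[B]BBBBBB0   read B → write 0, move →, go to q2
q2 | B0[B]BBBBB0   read B → write 1, move ←, go to q1
q1 | B[0]1BBBBB0   read 0 → write 1, move ←, go to q0
q0 | [B]11BBBBB0   read B → write 0, move →, go to q2
q2 | 0[1]1BBBBB0   read 1 → write B, move ←, go to qH
qH | [0]B1BBBBB0
M halts after 11 transitions.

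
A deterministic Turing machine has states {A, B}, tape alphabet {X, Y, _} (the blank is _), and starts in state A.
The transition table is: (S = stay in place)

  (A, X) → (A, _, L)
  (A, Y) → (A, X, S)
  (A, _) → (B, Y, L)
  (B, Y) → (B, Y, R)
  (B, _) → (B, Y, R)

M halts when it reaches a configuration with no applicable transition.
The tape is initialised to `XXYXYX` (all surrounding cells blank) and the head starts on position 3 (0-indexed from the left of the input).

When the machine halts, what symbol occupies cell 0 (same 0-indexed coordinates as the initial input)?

Y

A | __XXY[X]YX   read X → write _, move L, go to A
A | __XX[Y]_YX   read Y → write X, move S, go to A
A | __XX[X]_YX   read X → write _, move L, go to A
A | __X[X]__YX   read X → write _, move L, go to A
A | __[X]___YX   read X → write _, move L, go to A
A | _[_]____YX   read _ → write Y, move L, go to B
B | [_]Y____YX   read _ → write Y, move R, go to B
B | Y[Y]____YX   read Y → write Y, move R, go to B
B | YY[_]___YX   read _ → write Y, move R, go to B
B | YYY[_]__YX   read _ → write Y, move R, go to B
B | YYYY[_]_YX   read _ → write Y, move R, go to B
B | YYYYY[_]YX   read _ → write Y, move R, go to B
B | YYYYYY[Y]X   read Y → write Y, move R, go to B
B | YYYYYYY[X]
Cell 0 holds Y when M halts.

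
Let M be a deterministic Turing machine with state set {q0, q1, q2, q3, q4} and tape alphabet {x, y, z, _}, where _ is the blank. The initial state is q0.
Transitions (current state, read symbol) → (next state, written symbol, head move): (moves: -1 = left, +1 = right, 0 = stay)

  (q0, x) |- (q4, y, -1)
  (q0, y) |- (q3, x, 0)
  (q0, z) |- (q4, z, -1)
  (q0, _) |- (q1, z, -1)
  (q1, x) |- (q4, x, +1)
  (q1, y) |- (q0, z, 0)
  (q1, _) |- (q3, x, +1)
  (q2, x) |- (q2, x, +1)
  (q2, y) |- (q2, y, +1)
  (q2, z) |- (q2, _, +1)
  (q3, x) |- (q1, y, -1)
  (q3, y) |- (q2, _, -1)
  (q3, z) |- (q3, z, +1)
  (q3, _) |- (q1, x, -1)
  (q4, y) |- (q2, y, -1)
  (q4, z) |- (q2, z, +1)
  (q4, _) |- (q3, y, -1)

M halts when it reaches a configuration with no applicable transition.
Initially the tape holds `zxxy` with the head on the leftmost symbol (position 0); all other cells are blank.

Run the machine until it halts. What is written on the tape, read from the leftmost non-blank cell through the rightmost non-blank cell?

xyy_xxy

q0 | ___[z]xxy_   read z → write z, move -1, go to q4
q4 | __[_]zxxy_   read _ → write y, move -1, go to q3
q3 | _[_]yzxxy_   read _ → write x, move -1, go to q1
q1 | [_]xyzxxy_   read _ → write x, move +1, go to q3
q3 | x[x]yzxxy_   read x → write y, move -1, go to q1
q1 | [x]yyzxxy_   read x → write x, move +1, go to q4
q4 | x[y]yzxxy_   read y → write y, move -1, go to q2
q2 | [x]yyzxxy_   read x → write x, move +1, go to q2
q2 | x[y]yzxxy_   read y → write y, move +1, go to q2
q2 | xy[y]zxxy_   read y → write y, move +1, go to q2
q2 | xyy[z]xxy_   read z → write _, move +1, go to q2
q2 | xyy_[x]xy_   read x → write x, move +1, go to q2
q2 | xyy_x[x]y_   read x → write x, move +1, go to q2
q2 | xyy_xx[y]_   read y → write y, move +1, go to q2
q2 | xyy_xxy[_]
The non-blank tape span at halt is xyy_xxy.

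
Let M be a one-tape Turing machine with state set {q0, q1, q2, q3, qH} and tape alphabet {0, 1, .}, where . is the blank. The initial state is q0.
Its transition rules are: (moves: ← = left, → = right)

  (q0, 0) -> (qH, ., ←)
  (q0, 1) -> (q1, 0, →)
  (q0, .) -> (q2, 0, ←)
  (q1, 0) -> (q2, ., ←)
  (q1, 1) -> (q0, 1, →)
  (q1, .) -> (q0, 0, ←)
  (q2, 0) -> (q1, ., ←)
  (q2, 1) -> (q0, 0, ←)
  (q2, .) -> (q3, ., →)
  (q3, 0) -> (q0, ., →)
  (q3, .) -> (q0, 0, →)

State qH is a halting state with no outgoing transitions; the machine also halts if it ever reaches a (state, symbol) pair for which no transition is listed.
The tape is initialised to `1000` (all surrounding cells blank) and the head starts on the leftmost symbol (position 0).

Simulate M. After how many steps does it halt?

q0 | ...[1]000   read 1 → write 0, move →, go to q1
q1 | ...0[0]00   read 0 → write ., move ←, go to q2
q2 | ...[0].00   read 0 → write ., move ←, go to q1
q1 | ..[.]..00   read . → write 0, move ←, go to q0
q0 | .[.]0..00   read . → write 0, move ←, go to q2
q2 | [.]00..00   read . → write ., move →, go to q3
q3 | .[0]0..00   read 0 → write ., move →, go to q0
q0 | ..[0]..00   read 0 → write ., move ←, go to qH
qH | .[.]...00
M halts after 8 transitions.

8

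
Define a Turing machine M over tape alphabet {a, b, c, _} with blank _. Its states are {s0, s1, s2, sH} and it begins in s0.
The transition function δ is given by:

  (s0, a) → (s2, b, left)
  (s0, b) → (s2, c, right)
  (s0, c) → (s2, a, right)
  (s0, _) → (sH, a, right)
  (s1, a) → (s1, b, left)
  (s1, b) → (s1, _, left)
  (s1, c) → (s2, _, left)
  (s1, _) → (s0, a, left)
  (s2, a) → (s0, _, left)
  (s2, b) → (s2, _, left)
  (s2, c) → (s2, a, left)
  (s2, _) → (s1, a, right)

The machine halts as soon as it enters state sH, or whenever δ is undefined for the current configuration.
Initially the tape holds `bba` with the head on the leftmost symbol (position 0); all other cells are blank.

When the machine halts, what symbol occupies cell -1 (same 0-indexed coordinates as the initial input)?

b

state=s0 head=0 tape=___[b]ba   (s0,b)→(s2,c,right)
state=s2 head=1 tape=___c[b]a   (s2,b)→(s2,_,left)
state=s2 head=0 tape=___[c]_a   (s2,c)→(s2,a,left)
state=s2 head=-1 tape=__[_]a_a   (s2,_)→(s1,a,right)
state=s1 head=0 tape=__a[a]_a   (s1,a)→(s1,b,left)
state=s1 head=-1 tape=__[a]b_a   (s1,a)→(s1,b,left)
state=s1 head=-2 tape=_[_]bb_a   (s1,_)→(s0,a,left)
state=s0 head=-3 tape=[_]abb_a   (s0,_)→(sH,a,right)
state=sH head=-2 tape=a[a]bb_a
Cell -1 holds b when M halts.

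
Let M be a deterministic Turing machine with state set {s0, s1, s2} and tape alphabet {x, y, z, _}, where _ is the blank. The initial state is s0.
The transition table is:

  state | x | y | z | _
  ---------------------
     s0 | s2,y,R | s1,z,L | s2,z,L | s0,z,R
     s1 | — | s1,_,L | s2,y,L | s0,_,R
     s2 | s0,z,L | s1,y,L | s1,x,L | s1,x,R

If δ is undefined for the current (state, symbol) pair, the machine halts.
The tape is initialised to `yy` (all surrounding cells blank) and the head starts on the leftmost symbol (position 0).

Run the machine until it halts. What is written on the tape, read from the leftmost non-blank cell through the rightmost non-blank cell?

x__yy

s0 | ___[y]y   read y → write z, move L, go to s1
s1 | __[_]zy   read _ → write _, move R, go to s0
s0 | ___[z]y   read z → write z, move L, go to s2
s2 | __[_]zy   read _ → write x, move R, go to s1
s1 | __x[z]y   read z → write y, move L, go to s2
s2 | __[x]yy   read x → write z, move L, go to s0
s0 | _[_]zyy   read _ → write z, move R, go to s0
s0 | _z[z]yy   read z → write z, move L, go to s2
s2 | _[z]zyy   read z → write x, move L, go to s1
s1 | [_]xzyy   read _ → write _, move R, go to s0
s0 | _[x]zyy   read x → write y, move R, go to s2
s2 | _y[z]yy   read z → write x, move L, go to s1
s1 | _[y]xyy   read y → write _, move L, go to s1
s1 | [_]_xyy   read _ → write _, move R, go to s0
s0 | _[_]xyy   read _ → write z, move R, go to s0
s0 | _z[x]yy   read x → write y, move R, go to s2
s2 | _zy[y]y   read y → write y, move L, go to s1
s1 | _z[y]yy   read y → write _, move L, go to s1
s1 | _[z]_yy   read z → write y, move L, go to s2
s2 | [_]y_yy   read _ → write x, move R, go to s1
s1 | x[y]_yy   read y → write _, move L, go to s1
s1 | [x]__yy
The non-blank tape span at halt is x__yy.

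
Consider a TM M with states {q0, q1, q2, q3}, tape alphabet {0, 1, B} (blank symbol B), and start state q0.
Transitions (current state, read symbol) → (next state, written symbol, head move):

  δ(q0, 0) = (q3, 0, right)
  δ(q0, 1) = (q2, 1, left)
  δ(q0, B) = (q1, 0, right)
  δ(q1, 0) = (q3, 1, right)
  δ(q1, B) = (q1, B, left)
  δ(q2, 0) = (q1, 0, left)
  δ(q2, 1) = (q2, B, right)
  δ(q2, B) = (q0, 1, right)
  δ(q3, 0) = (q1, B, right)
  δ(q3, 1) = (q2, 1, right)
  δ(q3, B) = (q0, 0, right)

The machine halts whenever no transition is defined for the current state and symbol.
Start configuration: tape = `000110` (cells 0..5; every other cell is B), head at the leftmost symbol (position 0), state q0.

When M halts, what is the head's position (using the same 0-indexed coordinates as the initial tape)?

3

state=q0 head=0 tape=[0]00110   (q0,0)→(q3,0,right)
state=q3 head=1 tape=0[0]0110   (q3,0)→(q1,B,right)
state=q1 head=2 tape=0B[0]110   (q1,0)→(q3,1,right)
state=q3 head=3 tape=0B1[1]10   (q3,1)→(q2,1,right)
state=q2 head=4 tape=0B11[1]0   (q2,1)→(q2,B,right)
state=q2 head=5 tape=0B11B[0]   (q2,0)→(q1,0,left)
state=q1 head=4 tape=0B11[B]0   (q1,B)→(q1,B,left)
state=q1 head=3 tape=0B1[1]B0
At halt the head is at cell 3.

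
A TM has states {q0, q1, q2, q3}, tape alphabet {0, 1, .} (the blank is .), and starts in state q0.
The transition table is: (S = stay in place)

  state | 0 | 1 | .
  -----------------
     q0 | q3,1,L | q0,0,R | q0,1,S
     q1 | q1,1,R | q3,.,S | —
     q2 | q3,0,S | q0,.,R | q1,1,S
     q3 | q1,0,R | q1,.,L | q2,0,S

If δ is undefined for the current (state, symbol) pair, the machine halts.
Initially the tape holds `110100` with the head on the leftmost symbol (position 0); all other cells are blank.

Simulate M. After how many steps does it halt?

14

q0 | [1]10100.   read 1 → write 0, move R, go to q0
q0 | 0[1]0100.   read 1 → write 0, move R, go to q0
q0 | 00[0]100.   read 0 → write 1, move L, go to q3
q3 | 0[0]1100.   read 0 → write 0, move R, go to q1
q1 | 00[1]100.   read 1 → write ., move S, go to q3
q3 | 00[.]100.   read . → write 0, move S, go to q2
q2 | 00[0]100.   read 0 → write 0, move S, go to q3
q3 | 00[0]100.   read 0 → write 0, move R, go to q1
q1 | 000[1]00.   read 1 → write ., move S, go to q3
q3 | 000[.]00.   read . → write 0, move S, go to q2
q2 | 000[0]00.   read 0 → write 0, move S, go to q3
q3 | 000[0]00.   read 0 → write 0, move R, go to q1
q1 | 0000[0]0.   read 0 → write 1, move R, go to q1
q1 | 00001[0].   read 0 → write 1, move R, go to q1
q1 | 000011[.]
M halts after 14 transitions.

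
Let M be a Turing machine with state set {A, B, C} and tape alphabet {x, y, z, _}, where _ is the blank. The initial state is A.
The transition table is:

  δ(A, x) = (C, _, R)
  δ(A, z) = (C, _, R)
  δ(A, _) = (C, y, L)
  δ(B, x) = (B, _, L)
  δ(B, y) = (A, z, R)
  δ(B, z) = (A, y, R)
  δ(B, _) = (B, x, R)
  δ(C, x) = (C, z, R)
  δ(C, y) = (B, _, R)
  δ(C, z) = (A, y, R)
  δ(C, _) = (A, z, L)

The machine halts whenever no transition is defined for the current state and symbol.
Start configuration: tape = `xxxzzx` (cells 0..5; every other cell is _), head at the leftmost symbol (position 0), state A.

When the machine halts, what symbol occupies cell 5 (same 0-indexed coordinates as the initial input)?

state=A head=0 tape=[x]xxzzx___   (A,x)→(C,_,R)
state=C head=1 tape=_[x]xzzx___   (C,x)→(C,z,R)
state=C head=2 tape=_z[x]zzx___   (C,x)→(C,z,R)
state=C head=3 tape=_zz[z]zx___   (C,z)→(A,y,R)
state=A head=4 tape=_zzy[z]x___   (A,z)→(C,_,R)
state=C head=5 tape=_zzy_[x]___   (C,x)→(C,z,R)
state=C head=6 tape=_zzy_z[_]__   (C,_)→(A,z,L)
state=A head=5 tape=_zzy_[z]z__   (A,z)→(C,_,R)
state=C head=6 tape=_zzy__[z]__   (C,z)→(A,y,R)
state=A head=7 tape=_zzy__y[_]_   (A,_)→(C,y,L)
state=C head=6 tape=_zzy__[y]y_   (C,y)→(B,_,R)
state=B head=7 tape=_zzy___[y]_   (B,y)→(A,z,R)
state=A head=8 tape=_zzy___z[_]   (A,_)→(C,y,L)
state=C head=7 tape=_zzy___[z]y   (C,z)→(A,y,R)
state=A head=8 tape=_zzy___y[y]
Cell 5 holds _ when M halts.

_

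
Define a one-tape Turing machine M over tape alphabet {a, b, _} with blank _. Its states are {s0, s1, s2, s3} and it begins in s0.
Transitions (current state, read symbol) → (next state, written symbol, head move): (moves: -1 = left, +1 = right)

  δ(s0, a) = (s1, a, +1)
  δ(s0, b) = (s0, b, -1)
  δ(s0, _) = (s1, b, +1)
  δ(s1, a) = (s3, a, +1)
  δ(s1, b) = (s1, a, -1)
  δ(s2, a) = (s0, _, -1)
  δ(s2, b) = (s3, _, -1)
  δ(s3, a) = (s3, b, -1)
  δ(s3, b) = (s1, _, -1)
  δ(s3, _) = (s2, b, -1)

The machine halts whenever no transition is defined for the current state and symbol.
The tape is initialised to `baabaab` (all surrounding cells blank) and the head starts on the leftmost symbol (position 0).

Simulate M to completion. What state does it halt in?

s1

s0 | __[b]aabaab   read b → write b, move -1, go to s0
s0 | _[_]baabaab   read _ → write b, move +1, go to s1
s1 | _b[b]aabaab   read b → write a, move -1, go to s1
s1 | _[b]aaabaab   read b → write a, move -1, go to s1
s1 | [_]aaaabaab
No transition is defined for (s1, _); M halts in state s1.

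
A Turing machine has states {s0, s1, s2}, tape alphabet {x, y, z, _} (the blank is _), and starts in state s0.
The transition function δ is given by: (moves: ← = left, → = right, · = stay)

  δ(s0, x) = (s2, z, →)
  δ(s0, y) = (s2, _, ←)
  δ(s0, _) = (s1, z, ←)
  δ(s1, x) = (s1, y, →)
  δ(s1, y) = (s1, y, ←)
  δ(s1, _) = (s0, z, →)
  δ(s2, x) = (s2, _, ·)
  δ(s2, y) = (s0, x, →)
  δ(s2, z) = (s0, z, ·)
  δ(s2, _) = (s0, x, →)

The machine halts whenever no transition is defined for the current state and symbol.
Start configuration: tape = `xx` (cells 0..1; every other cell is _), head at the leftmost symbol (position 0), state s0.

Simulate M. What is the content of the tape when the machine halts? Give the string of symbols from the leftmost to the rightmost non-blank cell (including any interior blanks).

s0 | [x]x_   read x → write z, move →, go to s2
s2 | z[x]_   read x → write _, move ·, go to s2
s2 | z[_]_   read _ → write x, move →, go to s0
s0 | zx[_]   read _ → write z, move ←, go to s1
s1 | z[x]z   read x → write y, move →, go to s1
s1 | zy[z]
The non-blank tape span at halt is zyz.

zyz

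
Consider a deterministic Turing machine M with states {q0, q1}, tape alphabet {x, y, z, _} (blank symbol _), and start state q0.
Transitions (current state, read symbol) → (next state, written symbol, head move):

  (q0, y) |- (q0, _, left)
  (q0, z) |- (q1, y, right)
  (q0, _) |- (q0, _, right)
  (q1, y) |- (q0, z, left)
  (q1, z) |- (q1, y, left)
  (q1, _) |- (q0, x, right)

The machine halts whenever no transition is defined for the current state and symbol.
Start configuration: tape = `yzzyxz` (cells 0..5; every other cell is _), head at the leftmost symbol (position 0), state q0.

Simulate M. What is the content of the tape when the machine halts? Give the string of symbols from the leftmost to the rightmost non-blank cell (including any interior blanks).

q0 | _[y]zzyxz   read y → write _, move left, go to q0
q0 | [_]_zzyxz   read _ → write _, move right, go to q0
q0 | _[_]zzyxz   read _ → write _, move right, go to q0
q0 | __[z]zyxz   read z → write y, move right, go to q1
q1 | __y[z]yxz   read z → write y, move left, go to q1
q1 | __[y]yyxz   read y → write z, move left, go to q0
q0 | _[_]zyyxz   read _ → write _, move right, go to q0
q0 | __[z]yyxz   read z → write y, move right, go to q1
q1 | __y[y]yxz   read y → write z, move left, go to q0
q0 | __[y]zyxz   read y → write _, move left, go to q0
q0 | _[_]_zyxz   read _ → write _, move right, go to q0
q0 | __[_]zyxz   read _ → write _, move right, go to q0
q0 | ___[z]yxz   read z → write y, move right, go to q1
q1 | ___y[y]xz   read y → write z, move left, go to q0
q0 | ___[y]zxz   read y → write _, move left, go to q0
q0 | __[_]_zxz   read _ → write _, move right, go to q0
q0 | ___[_]zxz   read _ → write _, move right, go to q0
q0 | ____[z]xz   read z → write y, move right, go to q1
q1 | ____y[x]z
The non-blank tape span at halt is yxz.

yxz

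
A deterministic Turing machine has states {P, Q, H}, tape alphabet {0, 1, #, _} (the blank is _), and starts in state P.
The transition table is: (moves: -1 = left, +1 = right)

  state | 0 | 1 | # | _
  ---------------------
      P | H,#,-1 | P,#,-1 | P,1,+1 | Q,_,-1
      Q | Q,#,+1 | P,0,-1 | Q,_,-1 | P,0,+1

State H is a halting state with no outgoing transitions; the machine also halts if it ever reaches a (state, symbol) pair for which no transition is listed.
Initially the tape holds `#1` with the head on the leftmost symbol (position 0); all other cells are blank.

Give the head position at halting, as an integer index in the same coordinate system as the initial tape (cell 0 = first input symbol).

-2

state=P head=0 tape=__[#]1_   (P,#)→(P,1,+1)
state=P head=1 tape=__1[1]_   (P,1)→(P,#,-1)
state=P head=0 tape=__[1]#_   (P,1)→(P,#,-1)
state=P head=-1 tape=_[_]##_   (P,_)→(Q,_,-1)
state=Q head=-2 tape=[_]_##_   (Q,_)→(P,0,+1)
state=P head=-1 tape=0[_]##_   (P,_)→(Q,_,-1)
state=Q head=-2 tape=[0]_##_   (Q,0)→(Q,#,+1)
state=Q head=-1 tape=#[_]##_   (Q,_)→(P,0,+1)
state=P head=0 tape=#0[#]#_   (P,#)→(P,1,+1)
state=P head=1 tape=#01[#]_   (P,#)→(P,1,+1)
state=P head=2 tape=#011[_]   (P,_)→(Q,_,-1)
state=Q head=1 tape=#01[1]_   (Q,1)→(P,0,-1)
state=P head=0 tape=#0[1]0_   (P,1)→(P,#,-1)
state=P head=-1 tape=#[0]#0_   (P,0)→(H,#,-1)
state=H head=-2 tape=[#]##0_
At halt the head is at cell -2.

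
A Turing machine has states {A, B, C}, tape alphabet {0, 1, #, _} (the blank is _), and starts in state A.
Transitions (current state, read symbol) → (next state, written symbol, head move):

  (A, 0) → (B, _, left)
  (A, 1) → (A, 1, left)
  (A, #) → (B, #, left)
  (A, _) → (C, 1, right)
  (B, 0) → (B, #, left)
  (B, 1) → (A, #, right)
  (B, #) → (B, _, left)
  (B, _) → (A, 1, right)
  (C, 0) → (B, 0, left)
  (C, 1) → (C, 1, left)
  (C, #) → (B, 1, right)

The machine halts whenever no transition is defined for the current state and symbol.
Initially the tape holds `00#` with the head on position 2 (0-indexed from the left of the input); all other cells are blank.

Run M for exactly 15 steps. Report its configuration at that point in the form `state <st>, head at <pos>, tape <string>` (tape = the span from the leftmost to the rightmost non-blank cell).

state B, head at 3, tape 11#11

state=A head=2 tape=__00[#]_   (A,#)→(B,#,left)
state=B head=1 tape=__0[0]#_   (B,0)→(B,#,left)
state=B head=0 tape=__[0]##_   (B,0)→(B,#,left)
state=B head=-1 tape=_[_]###_   (B,_)→(A,1,right)
state=A head=0 tape=_1[#]##_   (A,#)→(B,#,left)
state=B head=-1 tape=_[1]###_   (B,1)→(A,#,right)
state=A head=0 tape=_#[#]##_   (A,#)→(B,#,left)
state=B head=-1 tape=_[#]###_   (B,#)→(B,_,left)
state=B head=-2 tape=[_]_###_   (B,_)→(A,1,right)
state=A head=-1 tape=1[_]###_   (A,_)→(C,1,right)
state=C head=0 tape=11[#]##_   (C,#)→(B,1,right)
state=B head=1 tape=111[#]#_   (B,#)→(B,_,left)
state=B head=0 tape=11[1]_#_   (B,1)→(A,#,right)
state=A head=1 tape=11#[_]#_   (A,_)→(C,1,right)
state=C head=2 tape=11#1[#]_   (C,#)→(B,1,right)
state=B head=3 tape=11#11[_]
After 15 steps: state B, head at 3, tape 11#11.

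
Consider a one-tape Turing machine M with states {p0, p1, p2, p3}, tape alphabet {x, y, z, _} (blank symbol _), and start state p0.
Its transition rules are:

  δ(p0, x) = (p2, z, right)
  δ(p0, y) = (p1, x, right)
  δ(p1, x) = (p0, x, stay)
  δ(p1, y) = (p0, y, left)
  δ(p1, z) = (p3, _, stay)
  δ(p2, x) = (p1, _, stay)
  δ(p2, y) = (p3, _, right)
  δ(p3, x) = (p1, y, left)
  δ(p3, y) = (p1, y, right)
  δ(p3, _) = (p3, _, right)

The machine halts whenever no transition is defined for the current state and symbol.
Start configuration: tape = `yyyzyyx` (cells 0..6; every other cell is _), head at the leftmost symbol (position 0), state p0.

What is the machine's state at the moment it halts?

state=p0 head=0 tape=[y]yyzyyx   (p0,y)→(p1,x,right)
state=p1 head=1 tape=x[y]yzyyx   (p1,y)→(p0,y,left)
state=p0 head=0 tape=[x]yyzyyx   (p0,x)→(p2,z,right)
state=p2 head=1 tape=z[y]yzyyx   (p2,y)→(p3,_,right)
state=p3 head=2 tape=z_[y]zyyx   (p3,y)→(p1,y,right)
state=p1 head=3 tape=z_y[z]yyx   (p1,z)→(p3,_,stay)
state=p3 head=3 tape=z_y[_]yyx   (p3,_)→(p3,_,right)
state=p3 head=4 tape=z_y_[y]yx   (p3,y)→(p1,y,right)
state=p1 head=5 tape=z_y_y[y]x   (p1,y)→(p0,y,left)
state=p0 head=4 tape=z_y_[y]yx   (p0,y)→(p1,x,right)
state=p1 head=5 tape=z_y_x[y]x   (p1,y)→(p0,y,left)
state=p0 head=4 tape=z_y_[x]yx   (p0,x)→(p2,z,right)
state=p2 head=5 tape=z_y_z[y]x   (p2,y)→(p3,_,right)
state=p3 head=6 tape=z_y_z_[x]   (p3,x)→(p1,y,left)
state=p1 head=5 tape=z_y_z[_]y
No transition is defined for (p1, _); M halts in state p1.

p1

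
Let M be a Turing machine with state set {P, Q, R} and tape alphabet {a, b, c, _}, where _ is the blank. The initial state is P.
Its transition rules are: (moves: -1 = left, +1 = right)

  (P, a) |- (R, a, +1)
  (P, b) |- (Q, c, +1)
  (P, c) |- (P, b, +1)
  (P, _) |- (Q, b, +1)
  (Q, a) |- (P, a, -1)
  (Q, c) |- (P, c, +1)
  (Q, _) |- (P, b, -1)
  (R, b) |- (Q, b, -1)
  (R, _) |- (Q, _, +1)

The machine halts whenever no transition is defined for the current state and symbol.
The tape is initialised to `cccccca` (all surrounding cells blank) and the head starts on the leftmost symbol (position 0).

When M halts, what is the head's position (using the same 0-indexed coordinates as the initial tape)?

8

P | [c]ccccca__   read c → write b, move +1, go to P
P | b[c]cccca__   read c → write b, move +1, go to P
P | bb[c]ccca__   read c → write b, move +1, go to P
P | bbb[c]cca__   read c → write b, move +1, go to P
P | bbbb[c]ca__   read c → write b, move +1, go to P
P | bbbbb[c]a__   read c → write b, move +1, go to P
P | bbbbbb[a]__   read a → write a, move +1, go to R
R | bbbbbba[_]_   read _ → write _, move +1, go to Q
Q | bbbbbba_[_]   read _ → write b, move -1, go to P
P | bbbbbba[_]b   read _ → write b, move +1, go to Q
Q | bbbbbbab[b]
At halt the head is at cell 8.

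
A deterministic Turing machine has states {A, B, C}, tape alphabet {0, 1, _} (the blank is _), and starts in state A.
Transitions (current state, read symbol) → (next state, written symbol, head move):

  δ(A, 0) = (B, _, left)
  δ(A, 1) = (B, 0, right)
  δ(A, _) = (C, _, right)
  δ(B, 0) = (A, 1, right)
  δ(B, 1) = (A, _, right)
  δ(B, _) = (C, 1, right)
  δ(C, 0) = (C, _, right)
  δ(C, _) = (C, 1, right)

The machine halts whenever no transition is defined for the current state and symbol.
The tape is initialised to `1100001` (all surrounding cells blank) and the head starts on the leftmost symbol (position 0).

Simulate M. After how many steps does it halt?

8

A | [1]100001   read 1 → write 0, move right, go to B
B | 0[1]00001   read 1 → write _, move right, go to A
A | 0_[0]0001   read 0 → write _, move left, go to B
B | 0[_]_0001   read _ → write 1, move right, go to C
C | 01[_]0001   read _ → write 1, move right, go to C
C | 011[0]001   read 0 → write _, move right, go to C
C | 011_[0]01   read 0 → write _, move right, go to C
C | 011__[0]1   read 0 → write _, move right, go to C
C | 011___[1]
M halts after 8 transitions.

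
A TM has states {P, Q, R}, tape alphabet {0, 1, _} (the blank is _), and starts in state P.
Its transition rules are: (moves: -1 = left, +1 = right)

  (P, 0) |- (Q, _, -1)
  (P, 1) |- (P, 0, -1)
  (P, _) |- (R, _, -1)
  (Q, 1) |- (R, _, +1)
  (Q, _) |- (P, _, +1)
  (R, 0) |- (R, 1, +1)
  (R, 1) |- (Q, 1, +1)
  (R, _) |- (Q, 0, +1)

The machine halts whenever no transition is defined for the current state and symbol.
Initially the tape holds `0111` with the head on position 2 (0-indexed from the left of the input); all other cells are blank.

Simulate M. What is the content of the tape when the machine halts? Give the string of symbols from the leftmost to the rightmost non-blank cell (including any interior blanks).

P | _01[1]1   read 1 → write 0, move -1, go to P
P | _0[1]01   read 1 → write 0, move -1, go to P
P | _[0]001   read 0 → write _, move -1, go to Q
Q | [_]_001   read _ → write _, move +1, go to P
P | _[_]001   read _ → write _, move -1, go to R
R | [_]_001   read _ → write 0, move +1, go to Q
Q | 0[_]001   read _ → write _, move +1, go to P
P | 0_[0]01   read 0 → write _, move -1, go to Q
Q | 0[_]_01   read _ → write _, move +1, go to P
P | 0_[_]01   read _ → write _, move -1, go to R
R | 0[_]_01   read _ → write 0, move +1, go to Q
Q | 00[_]01   read _ → write _, move +1, go to P
P | 00_[0]1   read 0 → write _, move -1, go to Q
Q | 00[_]_1   read _ → write _, move +1, go to P
P | 00_[_]1   read _ → write _, move -1, go to R
R | 00[_]_1   read _ → write 0, move +1, go to Q
Q | 000[_]1   read _ → write _, move +1, go to P
P | 000_[1]   read 1 → write 0, move -1, go to P
P | 000[_]0   read _ → write _, move -1, go to R
R | 00[0]_0   read 0 → write 1, move +1, go to R
R | 001[_]0   read _ → write 0, move +1, go to Q
Q | 0010[0]
The non-blank tape span at halt is 00100.

00100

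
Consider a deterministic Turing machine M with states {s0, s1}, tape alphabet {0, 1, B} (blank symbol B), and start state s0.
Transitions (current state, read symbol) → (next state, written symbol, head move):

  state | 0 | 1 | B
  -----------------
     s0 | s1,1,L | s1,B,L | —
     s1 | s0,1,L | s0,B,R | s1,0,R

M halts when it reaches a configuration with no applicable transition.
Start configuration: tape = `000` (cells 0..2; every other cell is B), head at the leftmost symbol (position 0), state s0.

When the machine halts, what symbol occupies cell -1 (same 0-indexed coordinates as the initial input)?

0

state=s0 head=0 tape=B[0]00B   (s0,0)→(s1,1,L)
state=s1 head=-1 tape=[B]100B   (s1,B)→(s1,0,R)
state=s1 head=0 tape=0[1]00B   (s1,1)→(s0,B,R)
state=s0 head=1 tape=0B[0]0B   (s0,0)→(s1,1,L)
state=s1 head=0 tape=0[B]10B   (s1,B)→(s1,0,R)
state=s1 head=1 tape=00[1]0B   (s1,1)→(s0,B,R)
state=s0 head=2 tape=00B[0]B   (s0,0)→(s1,1,L)
state=s1 head=1 tape=00[B]1B   (s1,B)→(s1,0,R)
state=s1 head=2 tape=000[1]B   (s1,1)→(s0,B,R)
state=s0 head=3 tape=000B[B]
Cell -1 holds 0 when M halts.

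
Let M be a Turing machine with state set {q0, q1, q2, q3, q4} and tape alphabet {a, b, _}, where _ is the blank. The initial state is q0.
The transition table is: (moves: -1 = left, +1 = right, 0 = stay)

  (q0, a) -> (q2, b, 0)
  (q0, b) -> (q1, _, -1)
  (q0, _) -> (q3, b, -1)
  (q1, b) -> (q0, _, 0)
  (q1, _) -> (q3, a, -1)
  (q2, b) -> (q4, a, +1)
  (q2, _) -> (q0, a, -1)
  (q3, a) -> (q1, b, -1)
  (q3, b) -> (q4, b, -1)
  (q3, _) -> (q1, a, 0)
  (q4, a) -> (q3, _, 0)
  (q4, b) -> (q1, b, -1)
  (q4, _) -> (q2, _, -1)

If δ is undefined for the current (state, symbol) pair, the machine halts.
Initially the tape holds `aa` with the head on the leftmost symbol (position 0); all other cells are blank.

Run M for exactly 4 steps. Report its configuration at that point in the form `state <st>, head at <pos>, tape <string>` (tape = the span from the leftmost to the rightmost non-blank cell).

q0 | [a]a   read a → write b, move 0, go to q2
q2 | [b]a   read b → write a, move +1, go to q4
q4 | a[a]   read a → write _, move 0, go to q3
q3 | a[_]   read _ → write a, move 0, go to q1
q1 | a[a]
After 4 steps: state q1, head at 1, tape aa.

state q1, head at 1, tape aa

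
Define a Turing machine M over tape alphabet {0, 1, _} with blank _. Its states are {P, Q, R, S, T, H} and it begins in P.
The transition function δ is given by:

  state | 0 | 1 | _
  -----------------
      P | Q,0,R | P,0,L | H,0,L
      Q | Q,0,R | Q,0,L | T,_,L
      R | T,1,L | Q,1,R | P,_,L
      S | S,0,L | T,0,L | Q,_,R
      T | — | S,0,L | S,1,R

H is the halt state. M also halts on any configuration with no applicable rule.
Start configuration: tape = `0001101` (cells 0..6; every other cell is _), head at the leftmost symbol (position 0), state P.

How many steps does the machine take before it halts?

P | [0]001101_   read 0 → write 0, move R, go to Q
Q | 0[0]01101_   read 0 → write 0, move R, go to Q
Q | 00[0]1101_   read 0 → write 0, move R, go to Q
Q | 000[1]101_   read 1 → write 0, move L, go to Q
Q | 00[0]0101_   read 0 → write 0, move R, go to Q
Q | 000[0]101_   read 0 → write 0, move R, go to Q
Q | 0000[1]01_   read 1 → write 0, move L, go to Q
Q | 000[0]001_   read 0 → write 0, move R, go to Q
Q | 0000[0]01_   read 0 → write 0, move R, go to Q
Q | 00000[0]1_   read 0 → write 0, move R, go to Q
Q | 000000[1]_   read 1 → write 0, move L, go to Q
Q | 00000[0]0_   read 0 → write 0, move R, go to Q
Q | 000000[0]_   read 0 → write 0, move R, go to Q
Q | 0000000[_]   read _ → write _, move L, go to T
T | 000000[0]_
M halts after 14 transitions.

14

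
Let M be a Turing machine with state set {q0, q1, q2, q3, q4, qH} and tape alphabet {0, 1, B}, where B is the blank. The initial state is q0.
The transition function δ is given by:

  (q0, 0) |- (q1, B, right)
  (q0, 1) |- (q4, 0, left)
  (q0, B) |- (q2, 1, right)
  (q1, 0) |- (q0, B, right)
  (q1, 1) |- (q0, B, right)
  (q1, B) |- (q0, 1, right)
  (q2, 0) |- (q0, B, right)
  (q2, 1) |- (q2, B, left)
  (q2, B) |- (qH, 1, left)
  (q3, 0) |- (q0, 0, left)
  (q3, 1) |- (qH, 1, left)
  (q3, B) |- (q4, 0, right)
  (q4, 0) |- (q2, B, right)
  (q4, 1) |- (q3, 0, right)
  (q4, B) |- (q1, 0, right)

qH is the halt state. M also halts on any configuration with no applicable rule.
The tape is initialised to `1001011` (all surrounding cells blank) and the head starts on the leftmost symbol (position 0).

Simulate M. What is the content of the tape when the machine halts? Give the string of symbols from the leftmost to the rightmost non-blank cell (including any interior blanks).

q0 | B[1]001011BB   read 1 → write 0, move left, go to q4
q4 | [B]0001011BB   read B → write 0, move right, go to q1
q1 | 0[0]001011BB   read 0 → write B, move right, go to q0
q0 | 0B[0]01011BB   read 0 → write B, move right, go to q1
q1 | 0BB[0]1011BB   read 0 → write B, move right, go to q0
q0 | 0BBB[1]011BB   read 1 → write 0, move left, go to q4
q4 | 0BB[B]0011BB   read B → write 0, move right, go to q1
q1 | 0BB0[0]011BB   read 0 → write B, move right, go to q0
q0 | 0BB0B[0]11BB   read 0 → write B, move right, go to q1
q1 | 0BB0BB[1]1BB   read 1 → write B, move right, go to q0
q0 | 0BB0BBB[1]BB   read 1 → write 0, move left, go to q4
q4 | 0BB0BB[B]0BB   read B → write 0, move right, go to q1
q1 | 0BB0BB0[0]BB   read 0 → write B, move right, go to q0
q0 | 0BB0BB0B[B]B   read B → write 1, move right, go to q2
q2 | 0BB0BB0B1[B]   read B → write 1, move left, go to qH
qH | 0BB0BB0B[1]1
The non-blank tape span at halt is 0BB0BB0B11.

0BB0BB0B11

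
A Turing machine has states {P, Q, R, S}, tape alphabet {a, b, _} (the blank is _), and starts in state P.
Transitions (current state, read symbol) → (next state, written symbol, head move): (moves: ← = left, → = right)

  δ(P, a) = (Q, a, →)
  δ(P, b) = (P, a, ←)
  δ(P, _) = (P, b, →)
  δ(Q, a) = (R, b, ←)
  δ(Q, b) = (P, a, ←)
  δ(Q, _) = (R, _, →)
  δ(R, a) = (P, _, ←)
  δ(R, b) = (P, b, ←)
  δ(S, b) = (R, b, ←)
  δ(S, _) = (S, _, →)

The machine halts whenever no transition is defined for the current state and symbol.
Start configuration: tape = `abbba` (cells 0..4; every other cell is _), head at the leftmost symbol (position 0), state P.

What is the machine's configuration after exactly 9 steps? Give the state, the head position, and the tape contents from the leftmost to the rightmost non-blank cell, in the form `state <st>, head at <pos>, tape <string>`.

state P, head at -1, tape baabba

P | _[a]bbba   read a → write a, move →, go to Q
Q | _a[b]bba   read b → write a, move ←, go to P
P | _[a]abba   read a → write a, move →, go to Q
Q | _a[a]bba   read a → write b, move ←, go to R
R | _[a]bbba   read a → write _, move ←, go to P
P | [_]_bbba   read _ → write b, move →, go to P
P | b[_]bbba   read _ → write b, move →, go to P
P | bb[b]bba   read b → write a, move ←, go to P
P | b[b]abba   read b → write a, move ←, go to P
P | [b]aabba
After 9 steps: state P, head at -1, tape baabba.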